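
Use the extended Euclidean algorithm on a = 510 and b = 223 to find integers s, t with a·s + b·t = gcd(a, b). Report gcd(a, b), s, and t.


Euclidean algorithm on (510, 223) — divide until remainder is 0:
  510 = 2 · 223 + 64
  223 = 3 · 64 + 31
  64 = 2 · 31 + 2
  31 = 15 · 2 + 1
  2 = 2 · 1 + 0
gcd(510, 223) = 1.
Track Bezout coefficients alongside the remainders: start with r₀ = 510 = a·1 + b·0 (s = 1, t = 0) and r₁ = 223 = a·0 + b·1 (s = 0, t = 1); each new remainder r_{k+1} = r_{k-1} − q_k·r_k inherits s_{k+1} = s_{k-1} − q_k·s_k, t_{k+1} = t_{k-1} − q_k·t_k, so r_k = a·s_k + b·t_k at every step:
  q = 2: r = 64, s = 1 − 2·0 = 1, t = 0 − 2·1 = -2  (check: 510·1 + 223·(-2) = 64)
  q = 3: r = 31, s = 0 − 3·1 = -3, t = 1 − 3·(-2) = 7  (check: 510·(-3) + 223·7 = 31)
  q = 2: r = 2, s = 1 − 2·(-3) = 7, t = -2 − 2·7 = -16  (check: 510·7 + 223·(-16) = 2)
  q = 15: r = 1, s = -3 − 15·7 = -108, t = 7 − 15·(-16) = 247  (check: 510·(-108) + 223·247 = 1)
The row with r = 1 (the gcd) gives the Bezout coefficients s = -108, t = 247.
Result: 510 · (-108) + 223 · (247) = 1.

gcd(510, 223) = 1; s = -108, t = 247 (check: 510·(-108) + 223·247 = 1).


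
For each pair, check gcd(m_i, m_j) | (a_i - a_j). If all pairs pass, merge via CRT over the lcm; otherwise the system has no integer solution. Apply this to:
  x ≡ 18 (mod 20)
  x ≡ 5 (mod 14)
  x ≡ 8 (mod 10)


Moduli 20, 14, 10 are not pairwise coprime, so CRT works modulo lcm(m_i) when all pairwise compatibility conditions hold.
Pairwise compatibility: gcd(m_i, m_j) must divide a_i - a_j for every pair.
Merge one congruence at a time:
  Start: x ≡ 18 (mod 20).
  Combine with x ≡ 5 (mod 14): gcd(20, 14) = 2, and 5 - 18 = -13 is NOT divisible by 2.
    ⇒ system is inconsistent (no integer solution).

No solution (the system is inconsistent).


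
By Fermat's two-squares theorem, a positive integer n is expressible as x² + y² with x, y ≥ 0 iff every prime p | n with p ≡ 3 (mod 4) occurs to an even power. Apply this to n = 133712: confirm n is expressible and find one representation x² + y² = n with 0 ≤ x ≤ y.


Step 1: Factor n = 133712 = 2^4 · 61 · 137.
Step 2: Check the mod-4 condition on each prime factor: 2 = 2 (special); 61 ≡ 1 (mod 4), exponent 1; 137 ≡ 1 (mod 4), exponent 1.
All primes ≡ 3 (mod 4) appear to even exponent (or don't appear), so by the two-squares theorem n IS expressible as a sum of two squares.
Step 3: Build a representation. Group n = k² · m with k = 4 and m = 61 · 137 = 8357 (a product of primes ≡ 1 (mod 4)); a representation of m scales to one of n via (k·x)² + (k·y)² = k²(x² + y²). Each prime p ≡ 1 (mod 4) is itself a sum of two squares; find a² by testing p − a² for a perfect square:
  61: 61 − 1² = 60, 61 − 2² = 57, 61 − 3² = 52, 61 − 4² = 45, 61 − 5² = 36 = 6² ⇒ 61 = 5² + 6².
  137: 137 − 1² = 136, 137 − 2² = 133, 137 − 3² = 128, 137 − 4² = 121 = 11² ⇒ 137 = 4² + 11².
  Combine using the Brahmagupta–Fibonacci identity (a² + b²)(c² + d²) = (ac − bd)² + (ad + bc)² = (ac + bd)² + (ad − bc)²:
  61 · 137 = 8357: from (5² + 6²)(4² + 11²), take (5·4 − 6·11, 5·11 + 6·4) = (20 − 66, 55 + 24) = (-46, 79); dropping signs (only squares matter) gives (46, 79); check 46² + 79² = 2116 + 6241 = 8357 ✓.
  Scale by k = 4: (4·46, 4·79) = (184, 316).
Step 4: Order so x ≤ y and verify: 184² + 316² = 33856 + 99856 = 133712 = n. ✓

n = 133712 = 184² + 316² (one valid representation with x ≤ y).


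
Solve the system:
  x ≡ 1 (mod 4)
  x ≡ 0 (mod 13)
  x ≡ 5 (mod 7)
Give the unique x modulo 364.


Moduli 4, 13, 7 are pairwise coprime; by CRT there is a unique solution modulo M = 4 · 13 · 7 = 364.
Solve pairwise, accumulating the modulus:
  Start with x ≡ 1 (mod 4).
  Combine with x ≡ 0 (mod 13): since gcd(4, 13) = 1, we get a unique residue mod 52.
    Write x = 1 + 4·t and substitute into x ≡ 0 (mod 13): 4·t ≡ 0 − 1 = -1 (mod 13).
    Reduce coefficients mod 13: 4·t ≡ 12 (mod 13).
    The inverse of 4 mod 13 is 10 (since 4·10 = 40 = 3·13 + 1), so t ≡ 10·12 = 120 ≡ 3 (mod 13).
    Then x = 1 + 4·3 = 13, valid modulo lcm(4, 13) = 52: x ≡ 13 (mod 52).
  Combine with x ≡ 5 (mod 7): since gcd(52, 7) = 1, we get a unique residue mod 364.
    Write x = 13 + 52·t and substitute into x ≡ 5 (mod 7): 52·t ≡ 5 − 13 = -8 (mod 7).
    Reduce coefficients mod 7: 3·t ≡ 6 (mod 7).
    The inverse of 3 mod 7 is 5 (since 3·5 = 15 = 2·7 + 1), so t ≡ 5·6 = 30 ≡ 2 (mod 7).
    Then x = 13 + 52·2 = 117, valid modulo lcm(52, 7) = 364: x ≡ 117 (mod 364).
Verify: 117 mod 4 = 1 ✓, 117 mod 13 = 0 ✓, 117 mod 7 = 5 ✓.

x ≡ 117 (mod 364).


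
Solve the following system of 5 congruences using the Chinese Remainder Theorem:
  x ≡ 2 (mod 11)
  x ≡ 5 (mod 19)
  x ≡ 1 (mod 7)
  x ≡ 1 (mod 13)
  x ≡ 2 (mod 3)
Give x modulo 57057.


Product of moduli M = 11 · 19 · 7 · 13 · 3 = 57057.
Merge one congruence at a time:
  Start: x ≡ 2 (mod 11).
  Combine with x ≡ 5 (mod 19); new modulus lcm = 209.
    Write x = 2 + 11·t and substitute into x ≡ 5 (mod 19): 11·t ≡ 5 − 2 = 3 (mod 19).
    The inverse of 11 mod 19 is 7 (since 11·7 = 77 = 4·19 + 1), so t ≡ 7·3 = 21 ≡ 2 (mod 19).
    Then x = 2 + 11·2 = 24, valid modulo lcm(11, 19) = 209: x ≡ 24 (mod 209).
  Combine with x ≡ 1 (mod 7); new modulus lcm = 1463.
    Write x = 24 + 209·t and substitute into x ≡ 1 (mod 7): 209·t ≡ 1 − 24 = -23 (mod 7).
    Reduce coefficients mod 7: 6·t ≡ 5 (mod 7).
    The inverse of 6 mod 7 is 6 (since 6·6 = 36 = 5·7 + 1), so t ≡ 6·5 = 30 ≡ 2 (mod 7).
    Then x = 24 + 209·2 = 442, valid modulo lcm(209, 7) = 1463: x ≡ 442 (mod 1463).
  Combine with x ≡ 1 (mod 13); new modulus lcm = 19019.
    Write x = 442 + 1463·t and substitute into x ≡ 1 (mod 13): 1463·t ≡ 1 − 442 = -441 (mod 13).
    Reduce coefficients mod 13: 7·t ≡ 1 (mod 13).
    The inverse of 7 mod 13 is 2 (since 7·2 = 14 = 1·13 + 1), so t ≡ 2·1 = 2 ≡ 2 (mod 13).
    Then x = 442 + 1463·2 = 3368, valid modulo lcm(1463, 13) = 19019: x ≡ 3368 (mod 19019).
  Combine with x ≡ 2 (mod 3); new modulus lcm = 57057.
    Write x = 3368 + 19019·t and substitute into x ≡ 2 (mod 3): 19019·t ≡ 2 − 3368 = -3366 (mod 3).
    Reduce coefficients mod 3: 2·t ≡ 0 (mod 3).
    The inverse of 2 mod 3 is 2 (since 2·2 = 4 = 1·3 + 1), so t ≡ 2·0 = 0 ≡ 0 (mod 3).
    Then x = 3368 + 19019·0 = 3368, valid modulo lcm(19019, 3) = 57057: x ≡ 3368 (mod 57057).
Verify against each original: 3368 mod 11 = 2, 3368 mod 19 = 5, 3368 mod 7 = 1, 3368 mod 13 = 1, 3368 mod 3 = 2.

x ≡ 3368 (mod 57057).


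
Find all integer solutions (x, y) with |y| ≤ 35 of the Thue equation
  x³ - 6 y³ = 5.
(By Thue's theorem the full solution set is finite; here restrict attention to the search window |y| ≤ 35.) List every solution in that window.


The equation is x³ - 6y³ = 5. For fixed y, x³ = 6·y³ + 5, so a solution requires the RHS to be a perfect cube.
Strategy: iterate y from -35 to 35, compute RHS = 6·y³ + 5, and check whether it is a (positive or negative) perfect cube.
Check small values of y:
  y = 0: RHS = 5 is not a perfect cube.
  y = 1: RHS = 11 is not a perfect cube.
  y = -1: RHS = -1 = (-1)³ ⇒ x = -1 works.
  y = 2: RHS = 53 is not a perfect cube.
  y = -2: RHS = -43 is not a perfect cube.
  y = 3: RHS = 167 is not a perfect cube.
  y = -3: RHS = -157 is not a perfect cube.
Continuing the search up to |y| = 35 finds no further solutions beyond those listed.
Collected solutions: (-1, -1).

Solutions (with |y| ≤ 35): (-1, -1).


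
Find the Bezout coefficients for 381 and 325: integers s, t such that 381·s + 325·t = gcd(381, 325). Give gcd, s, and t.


Euclidean algorithm on (381, 325) — divide until remainder is 0:
  381 = 1 · 325 + 56
  325 = 5 · 56 + 45
  56 = 1 · 45 + 11
  45 = 4 · 11 + 1
  11 = 11 · 1 + 0
gcd(381, 325) = 1.
Track Bezout coefficients alongside the remainders: start with r₀ = 381 = a·1 + b·0 (s = 1, t = 0) and r₁ = 325 = a·0 + b·1 (s = 0, t = 1); each new remainder r_{k+1} = r_{k-1} − q_k·r_k inherits s_{k+1} = s_{k-1} − q_k·s_k, t_{k+1} = t_{k-1} − q_k·t_k, so r_k = a·s_k + b·t_k at every step:
  q = 1: r = 56, s = 1 − 1·0 = 1, t = 0 − 1·1 = -1  (check: 381·1 + 325·(-1) = 56)
  q = 5: r = 45, s = 0 − 5·1 = -5, t = 1 − 5·(-1) = 6  (check: 381·(-5) + 325·6 = 45)
  q = 1: r = 11, s = 1 − 1·(-5) = 6, t = -1 − 1·6 = -7  (check: 381·6 + 325·(-7) = 11)
  q = 4: r = 1, s = -5 − 4·6 = -29, t = 6 − 4·(-7) = 34  (check: 381·(-29) + 325·34 = 1)
The row with r = 1 (the gcd) gives the Bezout coefficients s = -29, t = 34.
Result: 381 · (-29) + 325 · (34) = 1.

gcd(381, 325) = 1; s = -29, t = 34 (check: 381·(-29) + 325·34 = 1).


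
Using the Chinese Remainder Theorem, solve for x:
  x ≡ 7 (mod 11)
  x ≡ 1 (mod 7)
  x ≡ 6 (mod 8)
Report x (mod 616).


Moduli 11, 7, 8 are pairwise coprime; by CRT there is a unique solution modulo M = 11 · 7 · 8 = 616.
Solve pairwise, accumulating the modulus:
  Start with x ≡ 7 (mod 11).
  Combine with x ≡ 1 (mod 7): since gcd(11, 7) = 1, we get a unique residue mod 77.
    Write x = 7 + 11·t and substitute into x ≡ 1 (mod 7): 11·t ≡ 1 − 7 = -6 (mod 7).
    Reduce coefficients mod 7: 4·t ≡ 1 (mod 7).
    The inverse of 4 mod 7 is 2 (since 4·2 = 8 = 1·7 + 1), so t ≡ 2·1 = 2 ≡ 2 (mod 7).
    Then x = 7 + 11·2 = 29, valid modulo lcm(11, 7) = 77: x ≡ 29 (mod 77).
  Combine with x ≡ 6 (mod 8): since gcd(77, 8) = 1, we get a unique residue mod 616.
    Write x = 29 + 77·t and substitute into x ≡ 6 (mod 8): 77·t ≡ 6 − 29 = -23 (mod 8).
    Reduce coefficients mod 8: 5·t ≡ 1 (mod 8).
    The inverse of 5 mod 8 is 5 (since 5·5 = 25 = 3·8 + 1), so t ≡ 5·1 = 5 ≡ 5 (mod 8).
    Then x = 29 + 77·5 = 414, valid modulo lcm(77, 8) = 616: x ≡ 414 (mod 616).
Verify: 414 mod 11 = 7 ✓, 414 mod 7 = 1 ✓, 414 mod 8 = 6 ✓.

x ≡ 414 (mod 616).


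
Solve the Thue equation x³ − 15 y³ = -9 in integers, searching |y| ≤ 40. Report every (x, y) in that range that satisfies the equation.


The equation is x³ - 15y³ = -9. For fixed y, x³ = 15·y³ − 9, so a solution requires the RHS to be a perfect cube.
Strategy: iterate y from -40 to 40, compute RHS = 15·y³ − 9, and check whether it is a (positive or negative) perfect cube.
Check small values of y:
  y = 0: RHS = -9 is not a perfect cube.
  y = 1: RHS = 6 is not a perfect cube.
  y = -1: RHS = -24 is not a perfect cube.
  y = 2: RHS = 111 is not a perfect cube.
  y = -2: RHS = -129 is not a perfect cube.
  y = 3: RHS = 396 is not a perfect cube.
  y = -3: RHS = -414 is not a perfect cube.
Continuing the search up to |y| = 40 finds no solutions either.
No (x, y) in the scanned range satisfies the equation.

No integer solutions with |y| ≤ 40.


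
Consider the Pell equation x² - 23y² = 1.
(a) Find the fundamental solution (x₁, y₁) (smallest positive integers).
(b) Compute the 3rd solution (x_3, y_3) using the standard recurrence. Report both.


Step 1: Find the fundamental solution (x₁, y₁) of x² - 23y² = 1.
  Expand √23 as a continued fraction. a₀ = ⌊√23⌋ = 4; iterate m_{k+1} = d_k·a_k − m_k, d_{k+1} = (23 − m_{k+1}²)/d_k, a_{k+1} = ⌊(a₀ + m_{k+1})/d_{k+1}⌋ (starting m₀ = 0, d₀ = 1), with convergents p_k = a_k·p_{k-1} + p_{k-2}, q_k = a_k·q_{k-1} + q_{k-2} (p₋₁ = 1, q₋₁ = 0):
  k = 0: a₀ = 4; p₀/q₀ = 4/1; p₀² − 23·q₀² = 16 − 23 = -7.
  k = 1: m = 4, d = 7, a = ⌊(4 + 4)/7⌋ = 1; p/q = (1·4 + 1)/(1·1 + 0) = 5/1; p² − 23·q² = 25 − 23 = 2.
  k = 2: m = 3, d = 2, a = ⌊(4 + 3)/2⌋ = 3; p/q = (3·5 + 4)/(3·1 + 1) = 19/4; p² − 23·q² = 361 − 368 = -7.
  k = 3: m = 3, d = 7, a = ⌊(4 + 3)/7⌋ = 1; p/q = (1·19 + 5)/(1·4 + 1) = 24/5; p² − 23·q² = 576 − 575 = 1.
  The first convergent with p² − 23·q² = 1 gives the fundamental solution (x₁, y₁) = (24, 5).
Step 2: Apply the recurrence (x_{n+1}, y_{n+1}) = (x₁x_n + 23y₁y_n, x₁y_n + y₁x_n) repeatedly.
  From (x_1, y_1) = (24, 5): x_2 = 24·24 + 23·5·5 = 1151; y_2 = 24·5 + 5·24 = 240.
  From (x_2, y_2) = (1151, 240): x_3 = 24·1151 + 23·5·240 = 55224; y_3 = 24·240 + 5·1151 = 11515.
Step 3: Verify x_3² - 23·y_3² = 3049690176 - 3049690175 = 1 (should be 1). ✓

(x_1, y_1) = (24, 5); (x_3, y_3) = (55224, 11515).


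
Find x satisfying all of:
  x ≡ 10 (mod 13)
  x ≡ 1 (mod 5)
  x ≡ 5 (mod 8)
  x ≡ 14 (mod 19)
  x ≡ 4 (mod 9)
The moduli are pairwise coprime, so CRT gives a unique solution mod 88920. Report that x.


Product of moduli M = 13 · 5 · 8 · 19 · 9 = 88920.
Merge one congruence at a time:
  Start: x ≡ 10 (mod 13).
  Combine with x ≡ 1 (mod 5); new modulus lcm = 65.
    Write x = 10 + 13·t and substitute into x ≡ 1 (mod 5): 13·t ≡ 1 − 10 = -9 (mod 5).
    Reduce coefficients mod 5: 3·t ≡ 1 (mod 5).
    The inverse of 3 mod 5 is 2 (since 3·2 = 6 = 1·5 + 1), so t ≡ 2·1 = 2 ≡ 2 (mod 5).
    Then x = 10 + 13·2 = 36, valid modulo lcm(13, 5) = 65: x ≡ 36 (mod 65).
  Combine with x ≡ 5 (mod 8); new modulus lcm = 520.
    Write x = 36 + 65·t and substitute into x ≡ 5 (mod 8): 65·t ≡ 5 − 36 = -31 (mod 8).
    Reduce coefficients mod 8: 1·t ≡ 1 (mod 8).
    So t ≡ 1 (mod 8).
    Then x = 36 + 65·1 = 101, valid modulo lcm(65, 8) = 520: x ≡ 101 (mod 520).
  Combine with x ≡ 14 (mod 19); new modulus lcm = 9880.
    Write x = 101 + 520·t and substitute into x ≡ 14 (mod 19): 520·t ≡ 14 − 101 = -87 (mod 19).
    Reduce coefficients mod 19: 7·t ≡ 8 (mod 19).
    The inverse of 7 mod 19 is 11 (since 7·11 = 77 = 4·19 + 1), so t ≡ 11·8 = 88 ≡ 12 (mod 19).
    Then x = 101 + 520·12 = 6341, valid modulo lcm(520, 19) = 9880: x ≡ 6341 (mod 9880).
  Combine with x ≡ 4 (mod 9); new modulus lcm = 88920.
    Write x = 6341 + 9880·t and substitute into x ≡ 4 (mod 9): 9880·t ≡ 4 − 6341 = -6337 (mod 9).
    Reduce coefficients mod 9: 7·t ≡ 8 (mod 9).
    The inverse of 7 mod 9 is 4 (since 7·4 = 28 = 3·9 + 1), so t ≡ 4·8 = 32 ≡ 5 (mod 9).
    Then x = 6341 + 9880·5 = 55741, valid modulo lcm(9880, 9) = 88920: x ≡ 55741 (mod 88920).
Verify against each original: 55741 mod 13 = 10, 55741 mod 5 = 1, 55741 mod 8 = 5, 55741 mod 19 = 14, 55741 mod 9 = 4.

x ≡ 55741 (mod 88920).


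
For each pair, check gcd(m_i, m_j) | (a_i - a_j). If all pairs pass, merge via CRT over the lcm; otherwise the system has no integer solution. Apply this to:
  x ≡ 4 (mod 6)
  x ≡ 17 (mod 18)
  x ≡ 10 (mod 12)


Moduli 6, 18, 12 are not pairwise coprime, so CRT works modulo lcm(m_i) when all pairwise compatibility conditions hold.
Pairwise compatibility: gcd(m_i, m_j) must divide a_i - a_j for every pair.
Merge one congruence at a time:
  Start: x ≡ 4 (mod 6).
  Combine with x ≡ 17 (mod 18): gcd(6, 18) = 6, and 17 - 4 = 13 is NOT divisible by 6.
    ⇒ system is inconsistent (no integer solution).

No solution (the system is inconsistent).


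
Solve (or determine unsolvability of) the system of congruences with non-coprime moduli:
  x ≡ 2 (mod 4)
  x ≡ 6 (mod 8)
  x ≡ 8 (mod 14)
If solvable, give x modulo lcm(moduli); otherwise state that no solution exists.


Moduli 4, 8, 14 are not pairwise coprime, so CRT works modulo lcm(m_i) when all pairwise compatibility conditions hold.
Pairwise compatibility: gcd(m_i, m_j) must divide a_i - a_j for every pair.
Merge one congruence at a time:
  Start: x ≡ 2 (mod 4).
  Combine with x ≡ 6 (mod 8): gcd(4, 8) = 4; 6 - 2 = 4, which IS divisible by 4, so compatible.
    Write x = 2 + 4·t and substitute into x ≡ 6 (mod 8): 4·t ≡ 6 − 2 = 4 (mod 8).
    Divide the congruence (and modulus) by g = 4: 1·t ≡ 1 (mod 2).
    So t ≡ 1 (mod 2).
    Then x = 2 + 4·1 = 6, valid modulo lcm(4, 8) = 8: x ≡ 6 (mod 8).
  Combine with x ≡ 8 (mod 14): gcd(8, 14) = 2; 8 - 6 = 2, which IS divisible by 2, so compatible.
    Write x = 6 + 8·t and substitute into x ≡ 8 (mod 14): 8·t ≡ 8 − 6 = 2 (mod 14).
    Divide the congruence (and modulus) by g = 2: 4·t ≡ 1 (mod 7).
    The inverse of 4 mod 7 is 2 (since 4·2 = 8 = 1·7 + 1), so t ≡ 2·1 = 2 ≡ 2 (mod 7).
    Then x = 6 + 8·2 = 22, valid modulo lcm(8, 14) = 56: x ≡ 22 (mod 56).
Verify: 22 mod 4 = 2, 22 mod 8 = 6, 22 mod 14 = 8.

x ≡ 22 (mod 56).


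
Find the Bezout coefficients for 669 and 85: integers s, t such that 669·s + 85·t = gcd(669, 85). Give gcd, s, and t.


Euclidean algorithm on (669, 85) — divide until remainder is 0:
  669 = 7 · 85 + 74
  85 = 1 · 74 + 11
  74 = 6 · 11 + 8
  11 = 1 · 8 + 3
  8 = 2 · 3 + 2
  3 = 1 · 2 + 1
  2 = 2 · 1 + 0
gcd(669, 85) = 1.
Track Bezout coefficients alongside the remainders: start with r₀ = 669 = a·1 + b·0 (s = 1, t = 0) and r₁ = 85 = a·0 + b·1 (s = 0, t = 1); each new remainder r_{k+1} = r_{k-1} − q_k·r_k inherits s_{k+1} = s_{k-1} − q_k·s_k, t_{k+1} = t_{k-1} − q_k·t_k, so r_k = a·s_k + b·t_k at every step:
  q = 7: r = 74, s = 1 − 7·0 = 1, t = 0 − 7·1 = -7  (check: 669·1 + 85·(-7) = 74)
  q = 1: r = 11, s = 0 − 1·1 = -1, t = 1 − 1·(-7) = 8  (check: 669·(-1) + 85·8 = 11)
  q = 6: r = 8, s = 1 − 6·(-1) = 7, t = -7 − 6·8 = -55  (check: 669·7 + 85·(-55) = 8)
  q = 1: r = 3, s = -1 − 1·7 = -8, t = 8 − 1·(-55) = 63  (check: 669·(-8) + 85·63 = 3)
  q = 2: r = 2, s = 7 − 2·(-8) = 23, t = -55 − 2·63 = -181  (check: 669·23 + 85·(-181) = 2)
  q = 1: r = 1, s = -8 − 1·23 = -31, t = 63 − 1·(-181) = 244  (check: 669·(-31) + 85·244 = 1)
The row with r = 1 (the gcd) gives the Bezout coefficients s = -31, t = 244.
Result: 669 · (-31) + 85 · (244) = 1.

gcd(669, 85) = 1; s = -31, t = 244 (check: 669·(-31) + 85·244 = 1).


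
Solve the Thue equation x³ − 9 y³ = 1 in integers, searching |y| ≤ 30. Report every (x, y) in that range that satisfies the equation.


The equation is x³ - 9y³ = 1. For fixed y, x³ = 9·y³ + 1, so a solution requires the RHS to be a perfect cube.
Strategy: iterate y from -30 to 30, compute RHS = 9·y³ + 1, and check whether it is a (positive or negative) perfect cube.
Check small values of y:
  y = 0: RHS = 1 = (1)³ ⇒ x = 1 works.
  y = 1: RHS = 10 is not a perfect cube.
  y = -1: RHS = -8 = (-2)³ ⇒ x = -2 works.
  y = 2: RHS = 73 is not a perfect cube.
  y = -2: RHS = -71 is not a perfect cube.
  y = 3: RHS = 244 is not a perfect cube.
  y = -3: RHS = -242 is not a perfect cube.
Continuing the search up to |y| = 30 finds no further solutions beyond those listed.
Collected solutions: (1, 0), (-2, -1).

Solutions (with |y| ≤ 30): (1, 0), (-2, -1).


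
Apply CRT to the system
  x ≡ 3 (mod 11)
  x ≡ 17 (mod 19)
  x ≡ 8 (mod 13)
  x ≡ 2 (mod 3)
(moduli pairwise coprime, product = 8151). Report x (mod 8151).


Product of moduli M = 11 · 19 · 13 · 3 = 8151.
Merge one congruence at a time:
  Start: x ≡ 3 (mod 11).
  Combine with x ≡ 17 (mod 19); new modulus lcm = 209.
    Write x = 3 + 11·t and substitute into x ≡ 17 (mod 19): 11·t ≡ 17 − 3 = 14 (mod 19).
    The inverse of 11 mod 19 is 7 (since 11·7 = 77 = 4·19 + 1), so t ≡ 7·14 = 98 ≡ 3 (mod 19).
    Then x = 3 + 11·3 = 36, valid modulo lcm(11, 19) = 209: x ≡ 36 (mod 209).
  Combine with x ≡ 8 (mod 13); new modulus lcm = 2717.
    Write x = 36 + 209·t and substitute into x ≡ 8 (mod 13): 209·t ≡ 8 − 36 = -28 (mod 13).
    Reduce coefficients mod 13: 1·t ≡ 11 (mod 13).
    So t ≡ 11 (mod 13).
    Then x = 36 + 209·11 = 2335, valid modulo lcm(209, 13) = 2717: x ≡ 2335 (mod 2717).
  Combine with x ≡ 2 (mod 3); new modulus lcm = 8151.
    Write x = 2335 + 2717·t and substitute into x ≡ 2 (mod 3): 2717·t ≡ 2 − 2335 = -2333 (mod 3).
    Reduce coefficients mod 3: 2·t ≡ 1 (mod 3).
    The inverse of 2 mod 3 is 2 (since 2·2 = 4 = 1·3 + 1), so t ≡ 2·1 = 2 ≡ 2 (mod 3).
    Then x = 2335 + 2717·2 = 7769, valid modulo lcm(2717, 3) = 8151: x ≡ 7769 (mod 8151).
Verify against each original: 7769 mod 11 = 3, 7769 mod 19 = 17, 7769 mod 13 = 8, 7769 mod 3 = 2.

x ≡ 7769 (mod 8151).


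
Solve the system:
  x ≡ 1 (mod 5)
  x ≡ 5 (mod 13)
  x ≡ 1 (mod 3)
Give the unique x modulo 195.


Moduli 5, 13, 3 are pairwise coprime; by CRT there is a unique solution modulo M = 5 · 13 · 3 = 195.
Solve pairwise, accumulating the modulus:
  Start with x ≡ 1 (mod 5).
  Combine with x ≡ 5 (mod 13): since gcd(5, 13) = 1, we get a unique residue mod 65.
    Write x = 1 + 5·t and substitute into x ≡ 5 (mod 13): 5·t ≡ 5 − 1 = 4 (mod 13).
    The inverse of 5 mod 13 is 8 (since 5·8 = 40 = 3·13 + 1), so t ≡ 8·4 = 32 ≡ 6 (mod 13).
    Then x = 1 + 5·6 = 31, valid modulo lcm(5, 13) = 65: x ≡ 31 (mod 65).
  Combine with x ≡ 1 (mod 3): since gcd(65, 3) = 1, we get a unique residue mod 195.
    Write x = 31 + 65·t and substitute into x ≡ 1 (mod 3): 65·t ≡ 1 − 31 = -30 (mod 3).
    Reduce coefficients mod 3: 2·t ≡ 0 (mod 3).
    The inverse of 2 mod 3 is 2 (since 2·2 = 4 = 1·3 + 1), so t ≡ 2·0 = 0 ≡ 0 (mod 3).
    Then x = 31 + 65·0 = 31, valid modulo lcm(65, 3) = 195: x ≡ 31 (mod 195).
Verify: 31 mod 5 = 1 ✓, 31 mod 13 = 5 ✓, 31 mod 3 = 1 ✓.

x ≡ 31 (mod 195).


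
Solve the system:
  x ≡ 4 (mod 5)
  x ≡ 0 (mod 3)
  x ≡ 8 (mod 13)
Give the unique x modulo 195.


Moduli 5, 3, 13 are pairwise coprime; by CRT there is a unique solution modulo M = 5 · 3 · 13 = 195.
Solve pairwise, accumulating the modulus:
  Start with x ≡ 4 (mod 5).
  Combine with x ≡ 0 (mod 3): since gcd(5, 3) = 1, we get a unique residue mod 15.
    Write x = 4 + 5·t and substitute into x ≡ 0 (mod 3): 5·t ≡ 0 − 4 = -4 (mod 3).
    Reduce coefficients mod 3: 2·t ≡ 2 (mod 3).
    The inverse of 2 mod 3 is 2 (since 2·2 = 4 = 1·3 + 1), so t ≡ 2·2 = 4 ≡ 1 (mod 3).
    Then x = 4 + 5·1 = 9, valid modulo lcm(5, 3) = 15: x ≡ 9 (mod 15).
  Combine with x ≡ 8 (mod 13): since gcd(15, 13) = 1, we get a unique residue mod 195.
    Write x = 9 + 15·t and substitute into x ≡ 8 (mod 13): 15·t ≡ 8 − 9 = -1 (mod 13).
    Reduce coefficients mod 13: 2·t ≡ 12 (mod 13).
    The inverse of 2 mod 13 is 7 (since 2·7 = 14 = 1·13 + 1), so t ≡ 7·12 = 84 ≡ 6 (mod 13).
    Then x = 9 + 15·6 = 99, valid modulo lcm(15, 13) = 195: x ≡ 99 (mod 195).
Verify: 99 mod 5 = 4 ✓, 99 mod 3 = 0 ✓, 99 mod 13 = 8 ✓.

x ≡ 99 (mod 195).


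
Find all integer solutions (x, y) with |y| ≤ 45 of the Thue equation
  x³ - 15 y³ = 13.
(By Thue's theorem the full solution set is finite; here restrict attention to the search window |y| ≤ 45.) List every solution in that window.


The equation is x³ - 15y³ = 13. For fixed y, x³ = 15·y³ + 13, so a solution requires the RHS to be a perfect cube.
Strategy: iterate y from -45 to 45, compute RHS = 15·y³ + 13, and check whether it is a (positive or negative) perfect cube.
Check small values of y:
  y = 0: RHS = 13 is not a perfect cube.
  y = 1: RHS = 28 is not a perfect cube.
  y = -1: RHS = -2 is not a perfect cube.
  y = 2: RHS = 133 is not a perfect cube.
  y = -2: RHS = -107 is not a perfect cube.
  y = 3: RHS = 418 is not a perfect cube.
  y = -3: RHS = -392 is not a perfect cube.
Continuing the search up to |y| = 45 finds no solutions either.
No (x, y) in the scanned range satisfies the equation.

No integer solutions with |y| ≤ 45.


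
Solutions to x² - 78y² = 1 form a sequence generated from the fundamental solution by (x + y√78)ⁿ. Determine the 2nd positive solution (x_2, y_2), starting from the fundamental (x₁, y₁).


Step 1: Find the fundamental solution (x₁, y₁) of x² - 78y² = 1.
  Expand √78 as a continued fraction. a₀ = ⌊√78⌋ = 8; iterate m_{k+1} = d_k·a_k − m_k, d_{k+1} = (78 − m_{k+1}²)/d_k, a_{k+1} = ⌊(a₀ + m_{k+1})/d_{k+1}⌋ (starting m₀ = 0, d₀ = 1), with convergents p_k = a_k·p_{k-1} + p_{k-2}, q_k = a_k·q_{k-1} + q_{k-2} (p₋₁ = 1, q₋₁ = 0):
  k = 0: a₀ = 8; p₀/q₀ = 8/1; p₀² − 78·q₀² = 64 − 78 = -14.
  k = 1: m = 8, d = 14, a = ⌊(8 + 8)/14⌋ = 1; p/q = (1·8 + 1)/(1·1 + 0) = 9/1; p² − 78·q² = 81 − 78 = 3.
  k = 2: m = 6, d = 3, a = ⌊(8 + 6)/3⌋ = 4; p/q = (4·9 + 8)/(4·1 + 1) = 44/5; p² − 78·q² = 1936 − 1950 = -14.
  k = 3: m = 6, d = 14, a = ⌊(8 + 6)/14⌋ = 1; p/q = (1·44 + 9)/(1·5 + 1) = 53/6; p² − 78·q² = 2809 − 2808 = 1.
  The first convergent with p² − 78·q² = 1 gives the fundamental solution (x₁, y₁) = (53, 6).
Step 2: Apply the recurrence (x_{n+1}, y_{n+1}) = (x₁x_n + 78y₁y_n, x₁y_n + y₁x_n) repeatedly.
  From (x_1, y_1) = (53, 6): x_2 = 53·53 + 78·6·6 = 5617; y_2 = 53·6 + 6·53 = 636.
Step 3: Verify x_2² - 78·y_2² = 31550689 - 31550688 = 1 (should be 1). ✓

(x_1, y_1) = (53, 6); (x_2, y_2) = (5617, 636).


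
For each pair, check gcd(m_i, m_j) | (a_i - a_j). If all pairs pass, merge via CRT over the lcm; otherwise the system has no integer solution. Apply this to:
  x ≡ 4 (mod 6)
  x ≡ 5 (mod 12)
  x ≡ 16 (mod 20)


Moduli 6, 12, 20 are not pairwise coprime, so CRT works modulo lcm(m_i) when all pairwise compatibility conditions hold.
Pairwise compatibility: gcd(m_i, m_j) must divide a_i - a_j for every pair.
Merge one congruence at a time:
  Start: x ≡ 4 (mod 6).
  Combine with x ≡ 5 (mod 12): gcd(6, 12) = 6, and 5 - 4 = 1 is NOT divisible by 6.
    ⇒ system is inconsistent (no integer solution).

No solution (the system is inconsistent).


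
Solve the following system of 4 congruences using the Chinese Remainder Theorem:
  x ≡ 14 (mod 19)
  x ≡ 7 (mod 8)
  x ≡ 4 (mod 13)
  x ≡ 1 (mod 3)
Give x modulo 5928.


Product of moduli M = 19 · 8 · 13 · 3 = 5928.
Merge one congruence at a time:
  Start: x ≡ 14 (mod 19).
  Combine with x ≡ 7 (mod 8); new modulus lcm = 152.
    Write x = 14 + 19·t and substitute into x ≡ 7 (mod 8): 19·t ≡ 7 − 14 = -7 (mod 8).
    Reduce coefficients mod 8: 3·t ≡ 1 (mod 8).
    The inverse of 3 mod 8 is 3 (since 3·3 = 9 = 1·8 + 1), so t ≡ 3·1 = 3 ≡ 3 (mod 8).
    Then x = 14 + 19·3 = 71, valid modulo lcm(19, 8) = 152: x ≡ 71 (mod 152).
  Combine with x ≡ 4 (mod 13); new modulus lcm = 1976.
    Write x = 71 + 152·t and substitute into x ≡ 4 (mod 13): 152·t ≡ 4 − 71 = -67 (mod 13).
    Reduce coefficients mod 13: 9·t ≡ 11 (mod 13).
    The inverse of 9 mod 13 is 3 (since 9·3 = 27 = 2·13 + 1), so t ≡ 3·11 = 33 ≡ 7 (mod 13).
    Then x = 71 + 152·7 = 1135, valid modulo lcm(152, 13) = 1976: x ≡ 1135 (mod 1976).
  Combine with x ≡ 1 (mod 3); new modulus lcm = 5928.
    Write x = 1135 + 1976·t and substitute into x ≡ 1 (mod 3): 1976·t ≡ 1 − 1135 = -1134 (mod 3).
    Reduce coefficients mod 3: 2·t ≡ 0 (mod 3).
    The inverse of 2 mod 3 is 2 (since 2·2 = 4 = 1·3 + 1), so t ≡ 2·0 = 0 ≡ 0 (mod 3).
    Then x = 1135 + 1976·0 = 1135, valid modulo lcm(1976, 3) = 5928: x ≡ 1135 (mod 5928).
Verify against each original: 1135 mod 19 = 14, 1135 mod 8 = 7, 1135 mod 13 = 4, 1135 mod 3 = 1.

x ≡ 1135 (mod 5928).


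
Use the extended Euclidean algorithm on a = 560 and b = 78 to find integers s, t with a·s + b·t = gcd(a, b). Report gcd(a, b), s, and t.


Euclidean algorithm on (560, 78) — divide until remainder is 0:
  560 = 7 · 78 + 14
  78 = 5 · 14 + 8
  14 = 1 · 8 + 6
  8 = 1 · 6 + 2
  6 = 3 · 2 + 0
gcd(560, 78) = 2.
Track Bezout coefficients alongside the remainders: start with r₀ = 560 = a·1 + b·0 (s = 1, t = 0) and r₁ = 78 = a·0 + b·1 (s = 0, t = 1); each new remainder r_{k+1} = r_{k-1} − q_k·r_k inherits s_{k+1} = s_{k-1} − q_k·s_k, t_{k+1} = t_{k-1} − q_k·t_k, so r_k = a·s_k + b·t_k at every step:
  q = 7: r = 14, s = 1 − 7·0 = 1, t = 0 − 7·1 = -7  (check: 560·1 + 78·(-7) = 14)
  q = 5: r = 8, s = 0 − 5·1 = -5, t = 1 − 5·(-7) = 36  (check: 560·(-5) + 78·36 = 8)
  q = 1: r = 6, s = 1 − 1·(-5) = 6, t = -7 − 1·36 = -43  (check: 560·6 + 78·(-43) = 6)
  q = 1: r = 2, s = -5 − 1·6 = -11, t = 36 − 1·(-43) = 79  (check: 560·(-11) + 78·79 = 2)
The row with r = 2 (the gcd) gives the Bezout coefficients s = -11, t = 79.
Result: 560 · (-11) + 78 · (79) = 2.

gcd(560, 78) = 2; s = -11, t = 79 (check: 560·(-11) + 78·79 = 2).


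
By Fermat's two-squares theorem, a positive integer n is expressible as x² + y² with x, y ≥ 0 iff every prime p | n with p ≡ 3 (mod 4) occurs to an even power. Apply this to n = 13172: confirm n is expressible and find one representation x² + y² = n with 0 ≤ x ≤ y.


Step 1: Factor n = 13172 = 2^2 · 37 · 89.
Step 2: Check the mod-4 condition on each prime factor: 2 = 2 (special); 37 ≡ 1 (mod 4), exponent 1; 89 ≡ 1 (mod 4), exponent 1.
All primes ≡ 3 (mod 4) appear to even exponent (or don't appear), so by the two-squares theorem n IS expressible as a sum of two squares.
Step 3: Build a representation. Group n = k² · m with k = 2 and m = 37 · 89 = 3293 (a product of primes ≡ 1 (mod 4)); a representation of m scales to one of n via (k·x)² + (k·y)² = k²(x² + y²). Each prime p ≡ 1 (mod 4) is itself a sum of two squares; find a² by testing p − a² for a perfect square:
  37: 37 − 1² = 36 = 6² ⇒ 37 = 1² + 6².
  89: 89 − 1² = 88, 89 − 2² = 85, 89 − 3² = 80, 89 − 4² = 73, 89 − 5² = 64 = 8² ⇒ 89 = 5² + 8².
  Combine using the Brahmagupta–Fibonacci identity (a² + b²)(c² + d²) = (ac − bd)² + (ad + bc)² = (ac + bd)² + (ad − bc)²:
  37 · 89 = 3293: from (1² + 6²)(5² + 8²), take (1·5 − 6·8, 1·8 + 6·5) = (5 − 48, 8 + 30) = (-43, 38); dropping signs (only squares matter) gives (43, 38); check 43² + 38² = 1849 + 1444 = 3293 ✓.
  Scale by k = 2: (2·43, 2·38) = (86, 76).
Step 4: Order so x ≤ y and verify: 76² + 86² = 5776 + 7396 = 13172 = n. ✓

n = 13172 = 76² + 86² (one valid representation with x ≤ y).


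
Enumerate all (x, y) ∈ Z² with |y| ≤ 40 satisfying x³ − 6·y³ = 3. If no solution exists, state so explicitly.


The equation is x³ - 6y³ = 3. For fixed y, x³ = 6·y³ + 3, so a solution requires the RHS to be a perfect cube.
Strategy: iterate y from -40 to 40, compute RHS = 6·y³ + 3, and check whether it is a (positive or negative) perfect cube.
Check small values of y:
  y = 0: RHS = 3 is not a perfect cube.
  y = 1: RHS = 9 is not a perfect cube.
  y = -1: RHS = -3 is not a perfect cube.
  y = 2: RHS = 51 is not a perfect cube.
  y = -2: RHS = -45 is not a perfect cube.
  y = 3: RHS = 165 is not a perfect cube.
  y = -3: RHS = -159 is not a perfect cube.
Continuing the search up to |y| = 40 finds no solutions either.
No (x, y) in the scanned range satisfies the equation.

No integer solutions with |y| ≤ 40.


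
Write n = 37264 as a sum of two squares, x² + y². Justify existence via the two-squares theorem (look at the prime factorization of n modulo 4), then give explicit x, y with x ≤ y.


Step 1: Factor n = 37264 = 2^4 · 17 · 137.
Step 2: Check the mod-4 condition on each prime factor: 2 = 2 (special); 17 ≡ 1 (mod 4), exponent 1; 137 ≡ 1 (mod 4), exponent 1.
All primes ≡ 3 (mod 4) appear to even exponent (or don't appear), so by the two-squares theorem n IS expressible as a sum of two squares.
Step 3: Build a representation. Group n = k² · m with k = 4 and m = 17 · 137 = 2329 (a product of primes ≡ 1 (mod 4)); a representation of m scales to one of n via (k·x)² + (k·y)² = k²(x² + y²). Each prime p ≡ 1 (mod 4) is itself a sum of two squares; find a² by testing p − a² for a perfect square:
  17: 17 − 1² = 16 = 4² ⇒ 17 = 1² + 4².
  137: 137 − 1² = 136, 137 − 2² = 133, 137 − 3² = 128, 137 − 4² = 121 = 11² ⇒ 137 = 4² + 11².
  Combine using the Brahmagupta–Fibonacci identity (a² + b²)(c² + d²) = (ac − bd)² + (ad + bc)² = (ac + bd)² + (ad − bc)²:
  17 · 137 = 2329: from (1² + 4²)(4² + 11²), take (1·4 − 4·11, 1·11 + 4·4) = (4 − 44, 11 + 16) = (-40, 27); dropping signs (only squares matter) gives (40, 27); check 40² + 27² = 1600 + 729 = 2329 ✓.
  Scale by k = 4: (4·40, 4·27) = (160, 108).
Step 4: Order so x ≤ y and verify: 108² + 160² = 11664 + 25600 = 37264 = n. ✓

n = 37264 = 108² + 160² (one valid representation with x ≤ y).


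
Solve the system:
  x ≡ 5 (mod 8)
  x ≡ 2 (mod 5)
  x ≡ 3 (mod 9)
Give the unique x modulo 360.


Moduli 8, 5, 9 are pairwise coprime; by CRT there is a unique solution modulo M = 8 · 5 · 9 = 360.
Solve pairwise, accumulating the modulus:
  Start with x ≡ 5 (mod 8).
  Combine with x ≡ 2 (mod 5): since gcd(8, 5) = 1, we get a unique residue mod 40.
    Write x = 5 + 8·t and substitute into x ≡ 2 (mod 5): 8·t ≡ 2 − 5 = -3 (mod 5).
    Reduce coefficients mod 5: 3·t ≡ 2 (mod 5).
    The inverse of 3 mod 5 is 2 (since 3·2 = 6 = 1·5 + 1), so t ≡ 2·2 = 4 ≡ 4 (mod 5).
    Then x = 5 + 8·4 = 37, valid modulo lcm(8, 5) = 40: x ≡ 37 (mod 40).
  Combine with x ≡ 3 (mod 9): since gcd(40, 9) = 1, we get a unique residue mod 360.
    Write x = 37 + 40·t and substitute into x ≡ 3 (mod 9): 40·t ≡ 3 − 37 = -34 (mod 9).
    Reduce coefficients mod 9: 4·t ≡ 2 (mod 9).
    The inverse of 4 mod 9 is 7 (since 4·7 = 28 = 3·9 + 1), so t ≡ 7·2 = 14 ≡ 5 (mod 9).
    Then x = 37 + 40·5 = 237, valid modulo lcm(40, 9) = 360: x ≡ 237 (mod 360).
Verify: 237 mod 8 = 5 ✓, 237 mod 5 = 2 ✓, 237 mod 9 = 3 ✓.

x ≡ 237 (mod 360).


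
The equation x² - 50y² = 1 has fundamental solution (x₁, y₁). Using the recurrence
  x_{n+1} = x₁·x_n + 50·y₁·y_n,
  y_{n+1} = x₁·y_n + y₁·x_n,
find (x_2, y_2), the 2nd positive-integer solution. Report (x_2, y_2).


Step 1: Find the fundamental solution (x₁, y₁) of x² - 50y² = 1.
  Expand √50 as a continued fraction. a₀ = ⌊√50⌋ = 7; iterate m_{k+1} = d_k·a_k − m_k, d_{k+1} = (50 − m_{k+1}²)/d_k, a_{k+1} = ⌊(a₀ + m_{k+1})/d_{k+1}⌋ (starting m₀ = 0, d₀ = 1), with convergents p_k = a_k·p_{k-1} + p_{k-2}, q_k = a_k·q_{k-1} + q_{k-2} (p₋₁ = 1, q₋₁ = 0):
  k = 0: a₀ = 7; p₀/q₀ = 7/1; p₀² − 50·q₀² = 49 − 50 = -1.
  k = 1: m = 7, d = 1, a = ⌊(7 + 7)/1⌋ = 14; p/q = (14·7 + 1)/(14·1 + 0) = 99/14; p² − 50·q² = 9801 − 9800 = 1.
  The first convergent with p² − 50·q² = 1 gives the fundamental solution (x₁, y₁) = (99, 14).
Step 2: Apply the recurrence (x_{n+1}, y_{n+1}) = (x₁x_n + 50y₁y_n, x₁y_n + y₁x_n) repeatedly.
  From (x_1, y_1) = (99, 14): x_2 = 99·99 + 50·14·14 = 19601; y_2 = 99·14 + 14·99 = 2772.
Step 3: Verify x_2² - 50·y_2² = 384199201 - 384199200 = 1 (should be 1). ✓

(x_1, y_1) = (99, 14); (x_2, y_2) = (19601, 2772).


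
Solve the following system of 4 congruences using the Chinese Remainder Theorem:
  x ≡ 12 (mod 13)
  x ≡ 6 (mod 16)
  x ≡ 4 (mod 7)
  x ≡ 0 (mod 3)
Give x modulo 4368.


Product of moduli M = 13 · 16 · 7 · 3 = 4368.
Merge one congruence at a time:
  Start: x ≡ 12 (mod 13).
  Combine with x ≡ 6 (mod 16); new modulus lcm = 208.
    Write x = 12 + 13·t and substitute into x ≡ 6 (mod 16): 13·t ≡ 6 − 12 = -6 (mod 16).
    Reduce coefficients mod 16: 13·t ≡ 10 (mod 16).
    The inverse of 13 mod 16 is 5 (since 13·5 = 65 = 4·16 + 1), so t ≡ 5·10 = 50 ≡ 2 (mod 16).
    Then x = 12 + 13·2 = 38, valid modulo lcm(13, 16) = 208: x ≡ 38 (mod 208).
  Combine with x ≡ 4 (mod 7); new modulus lcm = 1456.
    Write x = 38 + 208·t and substitute into x ≡ 4 (mod 7): 208·t ≡ 4 − 38 = -34 (mod 7).
    Reduce coefficients mod 7: 5·t ≡ 1 (mod 7).
    The inverse of 5 mod 7 is 3 (since 5·3 = 15 = 2·7 + 1), so t ≡ 3·1 = 3 ≡ 3 (mod 7).
    Then x = 38 + 208·3 = 662, valid modulo lcm(208, 7) = 1456: x ≡ 662 (mod 1456).
  Combine with x ≡ 0 (mod 3); new modulus lcm = 4368.
    Write x = 662 + 1456·t and substitute into x ≡ 0 (mod 3): 1456·t ≡ 0 − 662 = -662 (mod 3).
    Reduce coefficients mod 3: 1·t ≡ 1 (mod 3).
    So t ≡ 1 (mod 3).
    Then x = 662 + 1456·1 = 2118, valid modulo lcm(1456, 3) = 4368: x ≡ 2118 (mod 4368).
Verify against each original: 2118 mod 13 = 12, 2118 mod 16 = 6, 2118 mod 7 = 4, 2118 mod 3 = 0.

x ≡ 2118 (mod 4368).


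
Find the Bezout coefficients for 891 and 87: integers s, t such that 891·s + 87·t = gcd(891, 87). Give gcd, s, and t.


Euclidean algorithm on (891, 87) — divide until remainder is 0:
  891 = 10 · 87 + 21
  87 = 4 · 21 + 3
  21 = 7 · 3 + 0
gcd(891, 87) = 3.
Track Bezout coefficients alongside the remainders: start with r₀ = 891 = a·1 + b·0 (s = 1, t = 0) and r₁ = 87 = a·0 + b·1 (s = 0, t = 1); each new remainder r_{k+1} = r_{k-1} − q_k·r_k inherits s_{k+1} = s_{k-1} − q_k·s_k, t_{k+1} = t_{k-1} − q_k·t_k, so r_k = a·s_k + b·t_k at every step:
  q = 10: r = 21, s = 1 − 10·0 = 1, t = 0 − 10·1 = -10  (check: 891·1 + 87·(-10) = 21)
  q = 4: r = 3, s = 0 − 4·1 = -4, t = 1 − 4·(-10) = 41  (check: 891·(-4) + 87·41 = 3)
The row with r = 3 (the gcd) gives the Bezout coefficients s = -4, t = 41.
Result: 891 · (-4) + 87 · (41) = 3.

gcd(891, 87) = 3; s = -4, t = 41 (check: 891·(-4) + 87·41 = 3).


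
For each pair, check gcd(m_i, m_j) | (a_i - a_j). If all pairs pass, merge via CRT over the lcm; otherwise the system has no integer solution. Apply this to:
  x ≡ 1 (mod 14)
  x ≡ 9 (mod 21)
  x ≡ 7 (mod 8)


Moduli 14, 21, 8 are not pairwise coprime, so CRT works modulo lcm(m_i) when all pairwise compatibility conditions hold.
Pairwise compatibility: gcd(m_i, m_j) must divide a_i - a_j for every pair.
Merge one congruence at a time:
  Start: x ≡ 1 (mod 14).
  Combine with x ≡ 9 (mod 21): gcd(14, 21) = 7, and 9 - 1 = 8 is NOT divisible by 7.
    ⇒ system is inconsistent (no integer solution).

No solution (the system is inconsistent).


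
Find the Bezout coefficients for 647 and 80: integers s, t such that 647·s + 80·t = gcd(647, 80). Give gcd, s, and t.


Euclidean algorithm on (647, 80) — divide until remainder is 0:
  647 = 8 · 80 + 7
  80 = 11 · 7 + 3
  7 = 2 · 3 + 1
  3 = 3 · 1 + 0
gcd(647, 80) = 1.
Track Bezout coefficients alongside the remainders: start with r₀ = 647 = a·1 + b·0 (s = 1, t = 0) and r₁ = 80 = a·0 + b·1 (s = 0, t = 1); each new remainder r_{k+1} = r_{k-1} − q_k·r_k inherits s_{k+1} = s_{k-1} − q_k·s_k, t_{k+1} = t_{k-1} − q_k·t_k, so r_k = a·s_k + b·t_k at every step:
  q = 8: r = 7, s = 1 − 8·0 = 1, t = 0 − 8·1 = -8  (check: 647·1 + 80·(-8) = 7)
  q = 11: r = 3, s = 0 − 11·1 = -11, t = 1 − 11·(-8) = 89  (check: 647·(-11) + 80·89 = 3)
  q = 2: r = 1, s = 1 − 2·(-11) = 23, t = -8 − 2·89 = -186  (check: 647·23 + 80·(-186) = 1)
The row with r = 1 (the gcd) gives the Bezout coefficients s = 23, t = -186.
Result: 647 · (23) + 80 · (-186) = 1.

gcd(647, 80) = 1; s = 23, t = -186 (check: 647·23 + 80·(-186) = 1).


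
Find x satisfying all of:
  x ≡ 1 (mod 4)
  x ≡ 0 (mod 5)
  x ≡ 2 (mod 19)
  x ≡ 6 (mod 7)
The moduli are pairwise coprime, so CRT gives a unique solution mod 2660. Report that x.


Product of moduli M = 4 · 5 · 19 · 7 = 2660.
Merge one congruence at a time:
  Start: x ≡ 1 (mod 4).
  Combine with x ≡ 0 (mod 5); new modulus lcm = 20.
    Write x = 1 + 4·t and substitute into x ≡ 0 (mod 5): 4·t ≡ 0 − 1 = -1 (mod 5).
    Reduce coefficients mod 5: 4·t ≡ 4 (mod 5).
    The inverse of 4 mod 5 is 4 (since 4·4 = 16 = 3·5 + 1), so t ≡ 4·4 = 16 ≡ 1 (mod 5).
    Then x = 1 + 4·1 = 5, valid modulo lcm(4, 5) = 20: x ≡ 5 (mod 20).
  Combine with x ≡ 2 (mod 19); new modulus lcm = 380.
    Write x = 5 + 20·t and substitute into x ≡ 2 (mod 19): 20·t ≡ 2 − 5 = -3 (mod 19).
    Reduce coefficients mod 19: 1·t ≡ 16 (mod 19).
    So t ≡ 16 (mod 19).
    Then x = 5 + 20·16 = 325, valid modulo lcm(20, 19) = 380: x ≡ 325 (mod 380).
  Combine with x ≡ 6 (mod 7); new modulus lcm = 2660.
    Write x = 325 + 380·t and substitute into x ≡ 6 (mod 7): 380·t ≡ 6 − 325 = -319 (mod 7).
    Reduce coefficients mod 7: 2·t ≡ 3 (mod 7).
    The inverse of 2 mod 7 is 4 (since 2·4 = 8 = 1·7 + 1), so t ≡ 4·3 = 12 ≡ 5 (mod 7).
    Then x = 325 + 380·5 = 2225, valid modulo lcm(380, 7) = 2660: x ≡ 2225 (mod 2660).
Verify against each original: 2225 mod 4 = 1, 2225 mod 5 = 0, 2225 mod 19 = 2, 2225 mod 7 = 6.

x ≡ 2225 (mod 2660).
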